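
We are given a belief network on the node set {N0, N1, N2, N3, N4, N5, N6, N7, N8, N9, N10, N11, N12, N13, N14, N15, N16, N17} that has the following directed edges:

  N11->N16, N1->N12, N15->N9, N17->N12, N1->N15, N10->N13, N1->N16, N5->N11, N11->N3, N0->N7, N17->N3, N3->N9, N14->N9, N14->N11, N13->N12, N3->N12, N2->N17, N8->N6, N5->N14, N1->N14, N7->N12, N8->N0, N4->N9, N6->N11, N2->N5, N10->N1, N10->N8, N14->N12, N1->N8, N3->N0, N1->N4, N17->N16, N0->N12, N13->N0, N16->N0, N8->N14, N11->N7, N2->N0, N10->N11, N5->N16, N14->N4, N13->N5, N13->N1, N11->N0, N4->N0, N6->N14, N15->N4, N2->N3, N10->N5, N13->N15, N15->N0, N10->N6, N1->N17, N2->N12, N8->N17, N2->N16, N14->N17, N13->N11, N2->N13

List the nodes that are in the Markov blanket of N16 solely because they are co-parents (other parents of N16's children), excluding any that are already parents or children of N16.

{N3, N4, N8, N13, N15}

Children of N16: N0.
  parents(N0) \ {N16} = {N2, N3, N4, N8, N11, N13, N15}.
Excluding nodes already adjacent to N16 (N0, N1, N2, N5, N11, N17), the co-parent-only contribution is {N3, N4, N8, N13, N15}.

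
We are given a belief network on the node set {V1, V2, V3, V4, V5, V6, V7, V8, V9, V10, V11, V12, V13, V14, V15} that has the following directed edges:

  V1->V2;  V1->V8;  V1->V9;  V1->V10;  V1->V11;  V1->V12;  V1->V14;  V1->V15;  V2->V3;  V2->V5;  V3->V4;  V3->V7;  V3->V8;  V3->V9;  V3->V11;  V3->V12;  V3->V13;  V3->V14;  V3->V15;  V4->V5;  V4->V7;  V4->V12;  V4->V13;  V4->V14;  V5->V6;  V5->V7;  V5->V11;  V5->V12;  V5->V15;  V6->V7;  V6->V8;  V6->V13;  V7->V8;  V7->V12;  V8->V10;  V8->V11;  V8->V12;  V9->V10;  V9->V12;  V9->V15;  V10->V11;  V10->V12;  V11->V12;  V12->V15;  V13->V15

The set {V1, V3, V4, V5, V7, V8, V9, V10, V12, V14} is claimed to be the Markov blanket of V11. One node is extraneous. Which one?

The Markov blanket of a node is its parents, its children, and the other parents of its children.
Pa(V11) = {V1, V3, V5, V8, V10}.
V11 has child V12.
Co-parents of V11 (other parents of its children):
  V12 also has parents V1, V3, V4, V5, V7, V8, V9, V10.
MB(V11) = {V1, V3, V4, V5, V7, V8, V9, V10, V12}.
V14 is neither a parent, child, nor co-parent of V11, so it does not belong.

V14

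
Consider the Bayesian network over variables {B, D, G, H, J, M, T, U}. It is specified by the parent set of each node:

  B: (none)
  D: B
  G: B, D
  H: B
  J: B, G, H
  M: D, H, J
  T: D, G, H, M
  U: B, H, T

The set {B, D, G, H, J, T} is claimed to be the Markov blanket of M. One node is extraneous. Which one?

B

A node's Markov blanket = Pa ∪ Ch ∪ (parents of Ch other than the node itself).
M's parents: D, H, J.
Children of M: T.
Co-parents of M (other parents of its children):
  T's other parents are D, G, H.
MB(M) = {D, G, H, J, T}.
B is neither a parent, child, nor co-parent of M, so it does not belong.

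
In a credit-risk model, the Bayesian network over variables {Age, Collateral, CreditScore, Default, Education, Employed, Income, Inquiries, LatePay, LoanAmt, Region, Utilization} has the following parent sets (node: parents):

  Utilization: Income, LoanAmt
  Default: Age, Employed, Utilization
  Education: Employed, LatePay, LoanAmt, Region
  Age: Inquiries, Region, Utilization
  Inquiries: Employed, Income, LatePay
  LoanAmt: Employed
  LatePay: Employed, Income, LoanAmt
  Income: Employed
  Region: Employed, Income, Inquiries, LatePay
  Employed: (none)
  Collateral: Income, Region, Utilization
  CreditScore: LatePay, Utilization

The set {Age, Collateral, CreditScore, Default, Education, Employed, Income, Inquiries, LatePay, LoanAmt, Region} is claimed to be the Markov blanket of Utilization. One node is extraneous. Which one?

Pa(Utilization) = {Income, LoanAmt}.
Ch(Utilization) = {Age, Collateral, CreditScore, Default}.
Parents of each child, excluding Utilization:
  Collateral: Income, Region
  CreditScore: LatePay
  Age: Inquiries, Region
  Default: Age, Employed
MB(Utilization) = {Age, Collateral, CreditScore, Default, Employed, Income, Inquiries, LatePay, LoanAmt, Region}.
Education is neither a parent, child, nor co-parent of Utilization, so it does not belong.

Education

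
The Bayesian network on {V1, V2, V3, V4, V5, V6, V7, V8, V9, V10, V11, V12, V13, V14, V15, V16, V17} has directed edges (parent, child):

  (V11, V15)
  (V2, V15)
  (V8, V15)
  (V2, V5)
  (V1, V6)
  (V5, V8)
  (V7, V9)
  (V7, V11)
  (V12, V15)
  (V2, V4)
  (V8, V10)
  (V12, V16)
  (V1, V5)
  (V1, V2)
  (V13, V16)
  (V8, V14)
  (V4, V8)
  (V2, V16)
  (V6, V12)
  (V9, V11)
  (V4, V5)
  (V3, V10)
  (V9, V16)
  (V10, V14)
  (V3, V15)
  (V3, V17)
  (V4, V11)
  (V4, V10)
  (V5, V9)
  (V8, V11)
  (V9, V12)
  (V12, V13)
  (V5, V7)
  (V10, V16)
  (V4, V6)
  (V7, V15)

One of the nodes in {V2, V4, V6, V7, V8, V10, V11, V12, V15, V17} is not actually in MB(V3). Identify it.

Parents of V3: none.
Children of V3: V10, V15, V17.
Co-parents of V3 (other parents of its children):
  V10 also has parents V4, V8.
  V15 also has parents V2, V7, V8, V11, V12.
  V17 has no other parent.
MB(V3) = {V2, V4, V7, V8, V10, V11, V12, V15, V17}.
V6 is neither a parent, child, nor co-parent of V3, so it does not belong.

V6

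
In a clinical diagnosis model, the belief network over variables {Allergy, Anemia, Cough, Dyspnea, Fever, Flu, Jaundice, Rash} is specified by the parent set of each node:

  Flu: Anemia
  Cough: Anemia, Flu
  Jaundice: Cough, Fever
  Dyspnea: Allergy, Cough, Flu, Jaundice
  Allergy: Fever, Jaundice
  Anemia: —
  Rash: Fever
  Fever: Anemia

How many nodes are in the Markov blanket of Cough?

By definition, MB(Cough) is built from Cough's parents, Cough's children, and the co-parents of Cough.
Cough's parents: Anemia, Flu.
Cough's children: Dyspnea, Jaundice.
For each child, the remaining parents (spouses of Cough):
  Jaundice's other parent is Fever.
  Dyspnea's other parents are Allergy, Flu, Jaundice.
MB(Cough) = {Allergy, Anemia, Dyspnea, Fever, Flu, Jaundice}, which has 6 nodes.

6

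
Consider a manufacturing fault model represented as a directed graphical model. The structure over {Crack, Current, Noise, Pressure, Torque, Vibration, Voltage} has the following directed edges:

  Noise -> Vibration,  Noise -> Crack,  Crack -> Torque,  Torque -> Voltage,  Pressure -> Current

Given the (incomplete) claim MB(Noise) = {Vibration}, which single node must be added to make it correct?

By definition, MB(Noise) is built from Noise's parents, Noise's children, and the co-parents of Noise.
Noise has no parents.
Noise's children: Crack, Vibration.
Other parents of Noise's children:
  Vibration has no other parent.
  Crack: no additional parents.
MB(Noise) = {Crack, Vibration}.
Comparing with the claimed set, Crack is missing.

Crack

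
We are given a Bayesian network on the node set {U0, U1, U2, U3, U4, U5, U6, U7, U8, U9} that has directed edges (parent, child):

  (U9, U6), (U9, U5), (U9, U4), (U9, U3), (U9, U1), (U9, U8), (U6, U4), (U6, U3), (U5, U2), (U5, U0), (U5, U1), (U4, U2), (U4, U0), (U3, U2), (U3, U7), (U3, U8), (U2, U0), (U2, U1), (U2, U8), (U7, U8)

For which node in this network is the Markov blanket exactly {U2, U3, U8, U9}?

U7

The target node must have every member of {U2, U3, U8, U9} as a parent, child, or co-parent, and no others.
Parents of U7: U3; children: U8; co-parents: U2, U3, U9.
These exactly cover the given set, so the node is U7.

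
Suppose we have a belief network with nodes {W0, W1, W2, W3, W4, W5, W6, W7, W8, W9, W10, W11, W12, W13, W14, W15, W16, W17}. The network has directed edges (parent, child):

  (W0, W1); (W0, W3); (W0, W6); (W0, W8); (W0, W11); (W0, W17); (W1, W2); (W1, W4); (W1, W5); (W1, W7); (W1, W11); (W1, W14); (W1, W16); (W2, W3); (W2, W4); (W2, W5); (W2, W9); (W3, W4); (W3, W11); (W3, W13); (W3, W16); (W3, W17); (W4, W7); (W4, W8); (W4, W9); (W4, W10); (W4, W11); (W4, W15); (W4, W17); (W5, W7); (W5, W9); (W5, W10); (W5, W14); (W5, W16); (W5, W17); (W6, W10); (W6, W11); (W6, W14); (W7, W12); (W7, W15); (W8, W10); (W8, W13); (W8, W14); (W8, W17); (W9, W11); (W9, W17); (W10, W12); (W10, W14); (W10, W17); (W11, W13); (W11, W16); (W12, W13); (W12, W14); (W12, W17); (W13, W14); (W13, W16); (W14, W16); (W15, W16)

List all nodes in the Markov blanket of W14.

{W1, W3, W5, W6, W8, W10, W11, W12, W13, W15, W16}

Pa(W14) = {W1, W5, W6, W8, W10, W12, W13}.
Ch(W14) = {W16}.
For each child, the remaining parents (spouses of W14):
  W16 also has parents W1, W3, W5, W11, W13, W15.
So the Markov blanket of W14 is {W1, W3, W5, W6, W8, W10, W11, W12, W13, W15, W16}.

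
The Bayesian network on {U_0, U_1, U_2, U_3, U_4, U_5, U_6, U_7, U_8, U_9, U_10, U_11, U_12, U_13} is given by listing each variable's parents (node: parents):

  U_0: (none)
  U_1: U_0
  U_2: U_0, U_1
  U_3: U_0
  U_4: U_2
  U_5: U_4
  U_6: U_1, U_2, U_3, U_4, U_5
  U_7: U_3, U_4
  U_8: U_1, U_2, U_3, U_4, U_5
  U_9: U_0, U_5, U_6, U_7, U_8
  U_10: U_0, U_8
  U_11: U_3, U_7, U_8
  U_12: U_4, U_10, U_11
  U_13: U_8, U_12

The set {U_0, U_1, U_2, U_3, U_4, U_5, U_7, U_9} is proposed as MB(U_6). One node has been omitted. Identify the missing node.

U_8

By definition, MB(U_6) is built from U_6's parents, U_6's children, and the co-parents of U_6.
Ch(U_6) = {U_9}.
Parents of U_6: U_1, U_2, U_3, U_4, U_5.
For each child, the remaining parents (spouses of U_6):
  U_9: U_0, U_5, U_7, U_8
MB(U_6) = {U_0, U_1, U_2, U_3, U_4, U_5, U_7, U_8, U_9}.
Comparing with the claimed set, U_8 is missing.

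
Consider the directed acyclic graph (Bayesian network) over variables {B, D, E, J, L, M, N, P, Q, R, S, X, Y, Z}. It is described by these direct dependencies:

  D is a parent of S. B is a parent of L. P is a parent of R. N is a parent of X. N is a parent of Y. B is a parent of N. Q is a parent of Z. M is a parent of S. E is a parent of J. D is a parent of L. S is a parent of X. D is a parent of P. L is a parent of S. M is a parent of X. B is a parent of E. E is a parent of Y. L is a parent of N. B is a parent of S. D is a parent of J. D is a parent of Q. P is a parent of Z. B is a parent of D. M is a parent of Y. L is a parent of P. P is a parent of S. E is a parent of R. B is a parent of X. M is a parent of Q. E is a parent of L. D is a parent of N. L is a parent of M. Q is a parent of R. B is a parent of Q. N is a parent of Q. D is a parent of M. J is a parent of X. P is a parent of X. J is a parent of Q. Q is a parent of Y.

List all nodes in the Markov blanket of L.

By definition, MB(L) is built from L's parents, L's children, and the co-parents of L.
L has children M, N, P, S.
Pa(L) = {B, D, E}.
Other parents of L's children:
  M's other parent is D.
  parents(N) \ {L} = {B, D}.
  parents(P) \ {L} = {D}.
  S also has parents B, D, M, P.
Union: {B, D, E} ∪ {M, N, P, S} ∪ {B, D, M, P} = {B, D, E, M, N, P, S}.

{B, D, E, M, N, P, S}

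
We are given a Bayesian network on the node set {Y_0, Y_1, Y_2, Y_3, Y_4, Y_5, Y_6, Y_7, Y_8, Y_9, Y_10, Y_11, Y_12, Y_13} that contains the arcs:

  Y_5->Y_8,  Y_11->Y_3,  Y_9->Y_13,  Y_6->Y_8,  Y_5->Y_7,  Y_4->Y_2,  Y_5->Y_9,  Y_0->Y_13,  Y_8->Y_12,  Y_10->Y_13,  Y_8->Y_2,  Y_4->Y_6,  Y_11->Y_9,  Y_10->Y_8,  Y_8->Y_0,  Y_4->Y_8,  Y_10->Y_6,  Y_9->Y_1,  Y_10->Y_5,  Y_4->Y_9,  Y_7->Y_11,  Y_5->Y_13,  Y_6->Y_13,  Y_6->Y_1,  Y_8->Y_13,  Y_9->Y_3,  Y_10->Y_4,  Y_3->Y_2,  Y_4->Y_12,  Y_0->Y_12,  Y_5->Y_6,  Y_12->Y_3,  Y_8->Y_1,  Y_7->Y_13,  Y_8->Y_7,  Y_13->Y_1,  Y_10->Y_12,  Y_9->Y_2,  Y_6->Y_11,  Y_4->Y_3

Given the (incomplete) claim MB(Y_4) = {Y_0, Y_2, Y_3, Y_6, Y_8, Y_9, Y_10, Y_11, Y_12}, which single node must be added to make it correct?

Y_5

Y_4 has children Y_2, Y_3, Y_6, Y_8, Y_9, Y_12.
Y_4 has parent Y_10.
For each child, the remaining parents (spouses of Y_4):
  Y_6: Y_5, Y_10
  Y_8: Y_5, Y_6, Y_10
  Y_9: Y_5, Y_11
  Y_12: Y_0, Y_8, Y_10
  Y_3: Y_9, Y_11, Y_12
  Y_2: Y_3, Y_8, Y_9
MB(Y_4) = {Y_0, Y_2, Y_3, Y_5, Y_6, Y_8, Y_9, Y_10, Y_11, Y_12}.
Comparing with the claimed set, Y_5 is missing.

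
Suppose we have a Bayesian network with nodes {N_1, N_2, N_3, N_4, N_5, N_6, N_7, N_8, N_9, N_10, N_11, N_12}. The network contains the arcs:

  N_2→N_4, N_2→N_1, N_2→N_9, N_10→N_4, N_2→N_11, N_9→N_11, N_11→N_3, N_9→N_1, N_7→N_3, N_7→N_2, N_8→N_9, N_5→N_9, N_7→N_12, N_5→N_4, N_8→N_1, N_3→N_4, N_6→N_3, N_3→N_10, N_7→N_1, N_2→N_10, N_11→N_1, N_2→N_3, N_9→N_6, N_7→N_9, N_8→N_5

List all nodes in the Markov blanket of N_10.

{N_2, N_3, N_4, N_5}

Parents of N_10: N_2, N_3.
N_10 has child N_4.
Parents of each child, excluding N_10:
  N_4's other parents are N_2, N_3, N_5.
So the Markov blanket of N_10 is {N_2, N_3, N_4, N_5}.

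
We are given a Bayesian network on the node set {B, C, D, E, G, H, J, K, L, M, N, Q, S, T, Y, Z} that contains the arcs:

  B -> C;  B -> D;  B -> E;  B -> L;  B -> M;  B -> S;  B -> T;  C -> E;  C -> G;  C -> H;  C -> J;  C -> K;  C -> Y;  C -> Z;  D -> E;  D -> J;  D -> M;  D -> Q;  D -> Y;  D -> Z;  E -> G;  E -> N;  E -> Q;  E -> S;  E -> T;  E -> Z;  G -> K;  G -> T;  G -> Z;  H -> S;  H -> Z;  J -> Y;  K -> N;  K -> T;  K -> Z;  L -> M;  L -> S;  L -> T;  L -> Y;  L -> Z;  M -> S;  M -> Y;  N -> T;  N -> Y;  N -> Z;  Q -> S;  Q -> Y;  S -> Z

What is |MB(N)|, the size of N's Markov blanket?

N's parents: E, K.
Children of N: T, Y, Z.
Parents of each child, excluding N:
  T: B, E, G, K, L
  Y: C, D, J, L, M, Q
  Z: C, D, E, G, H, K, L, S
MB(N) = {B, C, D, E, G, H, J, K, L, M, Q, S, T, Y, Z}, which has 15 nodes.

15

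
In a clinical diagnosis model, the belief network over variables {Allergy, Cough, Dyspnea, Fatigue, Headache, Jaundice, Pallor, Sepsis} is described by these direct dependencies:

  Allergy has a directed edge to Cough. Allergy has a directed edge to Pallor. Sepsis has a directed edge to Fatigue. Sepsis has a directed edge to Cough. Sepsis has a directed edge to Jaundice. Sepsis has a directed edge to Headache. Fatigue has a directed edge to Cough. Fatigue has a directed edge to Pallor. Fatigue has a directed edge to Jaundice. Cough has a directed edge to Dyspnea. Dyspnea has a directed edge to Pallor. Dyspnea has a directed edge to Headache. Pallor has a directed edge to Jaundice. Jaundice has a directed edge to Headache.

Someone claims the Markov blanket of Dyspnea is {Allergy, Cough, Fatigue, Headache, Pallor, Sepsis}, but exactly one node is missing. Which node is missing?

The Markov blanket of a node is its parents, its children, and the other parents of its children.
Dyspnea has parent Cough.
Children of Dyspnea: Headache, Pallor.
For each child, the remaining parents (spouses of Dyspnea):
  Pallor: Allergy, Fatigue
  Headache: Jaundice, Sepsis
MB(Dyspnea) = {Allergy, Cough, Fatigue, Headache, Jaundice, Pallor, Sepsis}.
Comparing with the claimed set, Jaundice is missing.

Jaundice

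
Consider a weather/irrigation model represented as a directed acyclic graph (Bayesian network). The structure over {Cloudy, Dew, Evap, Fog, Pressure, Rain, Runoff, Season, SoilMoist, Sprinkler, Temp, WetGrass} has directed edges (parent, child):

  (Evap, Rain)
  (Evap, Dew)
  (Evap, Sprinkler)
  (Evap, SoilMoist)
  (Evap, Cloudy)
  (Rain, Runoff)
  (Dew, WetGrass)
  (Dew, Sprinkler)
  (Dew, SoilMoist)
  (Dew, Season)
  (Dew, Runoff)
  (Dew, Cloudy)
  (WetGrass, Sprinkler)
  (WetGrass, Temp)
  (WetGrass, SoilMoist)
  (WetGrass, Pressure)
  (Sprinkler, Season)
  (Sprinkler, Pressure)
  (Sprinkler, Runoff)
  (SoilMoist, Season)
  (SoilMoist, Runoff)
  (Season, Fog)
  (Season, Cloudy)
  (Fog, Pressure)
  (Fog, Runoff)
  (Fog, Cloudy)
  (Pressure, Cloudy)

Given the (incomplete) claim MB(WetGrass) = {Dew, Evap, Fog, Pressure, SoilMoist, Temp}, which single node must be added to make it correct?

The Markov blanket of a node is its parents, its children, and the other parents of its children.
Parents of WetGrass: Dew.
WetGrass has children Pressure, SoilMoist, Sprinkler, Temp.
For each child, the remaining parents (spouses of WetGrass):
  Sprinkler's other parents are Dew, Evap.
  Temp has no other parent.
  SoilMoist also has parents Dew, Evap.
  parents(Pressure) \ {WetGrass} = {Fog, Sprinkler}.
MB(WetGrass) = {Dew, Evap, Fog, Pressure, SoilMoist, Sprinkler, Temp}.
Comparing with the claimed set, Sprinkler is missing.

Sprinkler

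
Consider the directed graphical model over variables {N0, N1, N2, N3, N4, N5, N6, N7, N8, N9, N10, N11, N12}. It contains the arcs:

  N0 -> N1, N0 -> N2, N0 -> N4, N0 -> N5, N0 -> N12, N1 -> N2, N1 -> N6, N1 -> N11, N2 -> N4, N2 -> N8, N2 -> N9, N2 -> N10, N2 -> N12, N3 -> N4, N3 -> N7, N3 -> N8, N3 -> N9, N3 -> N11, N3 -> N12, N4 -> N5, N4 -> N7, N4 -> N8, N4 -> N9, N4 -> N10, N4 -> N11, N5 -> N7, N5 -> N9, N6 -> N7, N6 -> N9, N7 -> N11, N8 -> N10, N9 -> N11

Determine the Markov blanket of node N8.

A node's Markov blanket = Pa ∪ Ch ∪ (parents of Ch other than the node itself).
Parents of N8: N2, N3, N4.
Ch(N8) = {N10}.
Parents of each child, excluding N8:
  N10 also has parents N2, N4.
So the Markov blanket of N8 is {N2, N3, N4, N10}.

{N2, N3, N4, N10}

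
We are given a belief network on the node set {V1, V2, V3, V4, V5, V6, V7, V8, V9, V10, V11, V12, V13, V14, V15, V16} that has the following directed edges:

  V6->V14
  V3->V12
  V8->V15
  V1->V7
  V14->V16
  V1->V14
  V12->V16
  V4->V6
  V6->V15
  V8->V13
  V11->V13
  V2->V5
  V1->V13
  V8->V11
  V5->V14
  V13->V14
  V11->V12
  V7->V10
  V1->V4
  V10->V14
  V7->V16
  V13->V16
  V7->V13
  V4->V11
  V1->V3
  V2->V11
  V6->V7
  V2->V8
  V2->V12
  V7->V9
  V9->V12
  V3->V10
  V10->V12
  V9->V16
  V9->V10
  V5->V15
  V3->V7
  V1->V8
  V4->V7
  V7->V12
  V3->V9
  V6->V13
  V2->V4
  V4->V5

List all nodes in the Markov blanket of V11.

A node's Markov blanket = Pa ∪ Ch ∪ (parents of Ch other than the node itself).
Parents of V11: V2, V4, V8.
Children of V11: V12, V13.
For each child, the remaining parents (spouses of V11):
  V12: V2, V3, V7, V9, V10
  V13: V1, V6, V7, V8
Taking the union gives {V1, V2, V3, V4, V6, V7, V8, V9, V10, V12, V13}.

{V1, V2, V3, V4, V6, V7, V8, V9, V10, V12, V13}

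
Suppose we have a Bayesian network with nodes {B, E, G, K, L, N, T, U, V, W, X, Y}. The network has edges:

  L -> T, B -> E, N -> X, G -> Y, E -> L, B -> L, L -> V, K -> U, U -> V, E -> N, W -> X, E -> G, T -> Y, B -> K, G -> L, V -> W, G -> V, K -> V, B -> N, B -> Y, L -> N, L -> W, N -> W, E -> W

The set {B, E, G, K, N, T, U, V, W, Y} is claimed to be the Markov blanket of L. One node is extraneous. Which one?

L's parents: B, E, G.
L's children: N, T, V, W.
For each child, the remaining parents (spouses of L):
  N: B, E
  T: —
  V: G, K, U
  W: E, N, V
MB(L) = {B, E, G, K, N, T, U, V, W}.
Y is neither a parent, child, nor co-parent of L, so it does not belong.

Y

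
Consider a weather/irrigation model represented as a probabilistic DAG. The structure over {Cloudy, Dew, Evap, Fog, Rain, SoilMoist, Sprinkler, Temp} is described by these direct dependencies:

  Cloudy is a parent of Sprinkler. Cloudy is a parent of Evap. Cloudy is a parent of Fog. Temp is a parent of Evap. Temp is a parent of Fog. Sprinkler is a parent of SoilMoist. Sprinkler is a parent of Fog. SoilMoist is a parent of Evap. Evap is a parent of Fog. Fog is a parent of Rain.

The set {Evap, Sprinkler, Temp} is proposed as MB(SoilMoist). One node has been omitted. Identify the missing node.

Recall MB(v) = parents ∪ children ∪ spouses, where spouses are the other parents of v's children.
Parents of SoilMoist: Sprinkler.
SoilMoist has child Evap.
Co-parents of SoilMoist (other parents of its children):
  parents(Evap) \ {SoilMoist} = {Cloudy, Temp}.
MB(SoilMoist) = {Cloudy, Evap, Sprinkler, Temp}.
Comparing with the claimed set, Cloudy is missing.

Cloudy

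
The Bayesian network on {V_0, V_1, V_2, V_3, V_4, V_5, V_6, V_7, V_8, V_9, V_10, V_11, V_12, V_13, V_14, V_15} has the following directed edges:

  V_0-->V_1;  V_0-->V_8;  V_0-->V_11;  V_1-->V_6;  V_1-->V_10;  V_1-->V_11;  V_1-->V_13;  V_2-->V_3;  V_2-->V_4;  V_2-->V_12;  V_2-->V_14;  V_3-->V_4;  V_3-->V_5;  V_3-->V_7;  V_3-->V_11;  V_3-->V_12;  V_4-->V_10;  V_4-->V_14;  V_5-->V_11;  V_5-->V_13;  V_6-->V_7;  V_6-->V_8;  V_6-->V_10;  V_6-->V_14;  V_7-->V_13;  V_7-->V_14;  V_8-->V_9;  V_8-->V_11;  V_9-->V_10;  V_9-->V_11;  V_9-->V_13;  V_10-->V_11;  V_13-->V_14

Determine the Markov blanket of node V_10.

The Markov blanket of a node is its parents, its children, and the other parents of its children.
Pa(V_10) = {V_1, V_4, V_6, V_9}.
V_10's children: V_11.
Other parents of V_10's children:
  V_11: V_0, V_1, V_3, V_5, V_8, V_9
So the Markov blanket of V_10 is {V_0, V_1, V_3, V_4, V_5, V_6, V_8, V_9, V_11}.

{V_0, V_1, V_3, V_4, V_5, V_6, V_8, V_9, V_11}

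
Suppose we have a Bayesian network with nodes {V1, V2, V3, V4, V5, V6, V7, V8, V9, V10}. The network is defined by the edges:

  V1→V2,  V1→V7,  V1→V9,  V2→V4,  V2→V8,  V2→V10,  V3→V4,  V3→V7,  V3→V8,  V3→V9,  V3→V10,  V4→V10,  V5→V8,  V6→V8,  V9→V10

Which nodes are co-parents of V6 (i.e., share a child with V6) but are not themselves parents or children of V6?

Children of V6: V8.
  V8 also has parents V2, V3, V5.
Excluding nodes already adjacent to V6 (V8), the co-parent-only contribution is {V2, V3, V5}.

{V2, V3, V5}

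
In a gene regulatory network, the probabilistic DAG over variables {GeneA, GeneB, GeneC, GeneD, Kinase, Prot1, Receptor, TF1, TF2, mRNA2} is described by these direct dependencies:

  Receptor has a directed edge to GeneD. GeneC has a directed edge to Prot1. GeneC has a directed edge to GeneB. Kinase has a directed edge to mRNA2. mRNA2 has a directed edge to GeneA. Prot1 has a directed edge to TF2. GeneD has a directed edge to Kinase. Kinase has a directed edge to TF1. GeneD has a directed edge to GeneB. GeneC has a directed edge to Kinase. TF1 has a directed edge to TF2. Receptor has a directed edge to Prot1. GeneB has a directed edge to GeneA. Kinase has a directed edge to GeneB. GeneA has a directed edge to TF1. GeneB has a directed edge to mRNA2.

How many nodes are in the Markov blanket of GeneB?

5

GeneB's parents: GeneC, GeneD, Kinase.
Ch(GeneB) = {GeneA, mRNA2}.
Parents of each child, excluding GeneB:
  mRNA2 also has parent Kinase.
  parents(GeneA) \ {GeneB} = {mRNA2}.
MB(GeneB) = {GeneA, GeneC, GeneD, Kinase, mRNA2}, which has 5 nodes.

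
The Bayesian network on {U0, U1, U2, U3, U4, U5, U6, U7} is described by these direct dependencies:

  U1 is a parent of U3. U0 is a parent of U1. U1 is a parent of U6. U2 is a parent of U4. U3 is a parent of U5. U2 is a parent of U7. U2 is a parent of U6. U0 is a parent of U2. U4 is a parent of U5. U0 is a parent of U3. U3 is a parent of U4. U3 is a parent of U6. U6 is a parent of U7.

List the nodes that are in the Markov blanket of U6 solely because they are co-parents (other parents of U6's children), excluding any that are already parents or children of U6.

{}

Children of U6: U7.
  U7: U2
Excluding nodes already adjacent to U6 (U1, U2, U3, U7), the co-parent-only contribution is {}.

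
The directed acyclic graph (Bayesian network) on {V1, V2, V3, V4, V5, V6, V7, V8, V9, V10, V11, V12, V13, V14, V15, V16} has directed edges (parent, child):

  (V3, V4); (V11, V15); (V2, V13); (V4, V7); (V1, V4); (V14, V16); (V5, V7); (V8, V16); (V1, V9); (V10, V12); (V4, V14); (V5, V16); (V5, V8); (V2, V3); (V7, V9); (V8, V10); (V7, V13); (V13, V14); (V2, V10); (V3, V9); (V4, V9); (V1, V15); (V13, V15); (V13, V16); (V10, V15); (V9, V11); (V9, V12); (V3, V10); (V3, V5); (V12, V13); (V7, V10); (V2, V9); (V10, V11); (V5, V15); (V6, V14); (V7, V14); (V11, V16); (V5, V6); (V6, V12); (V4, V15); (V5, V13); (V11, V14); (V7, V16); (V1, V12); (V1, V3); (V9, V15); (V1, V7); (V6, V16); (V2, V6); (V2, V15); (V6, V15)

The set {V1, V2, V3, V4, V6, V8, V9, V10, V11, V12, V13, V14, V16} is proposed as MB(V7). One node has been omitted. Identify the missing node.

By definition, MB(V7) is built from V7's parents, V7's children, and the co-parents of V7.
V7 has children V9, V10, V13, V14, V16.
Parents of V7: V1, V4, V5.
Other parents of V7's children:
  V9 also has parents V1, V2, V3, V4.
  V10's other parents are V2, V3, V8.
  V13 also has parents V2, V5, V12.
  V14's other parents are V4, V6, V11, V13.
  parents(V16) \ {V7} = {V5, V6, V8, V11, V13, V14}.
MB(V7) = {V1, V2, V3, V4, V5, V6, V8, V9, V10, V11, V12, V13, V14, V16}.
Comparing with the claimed set, V5 is missing.

V5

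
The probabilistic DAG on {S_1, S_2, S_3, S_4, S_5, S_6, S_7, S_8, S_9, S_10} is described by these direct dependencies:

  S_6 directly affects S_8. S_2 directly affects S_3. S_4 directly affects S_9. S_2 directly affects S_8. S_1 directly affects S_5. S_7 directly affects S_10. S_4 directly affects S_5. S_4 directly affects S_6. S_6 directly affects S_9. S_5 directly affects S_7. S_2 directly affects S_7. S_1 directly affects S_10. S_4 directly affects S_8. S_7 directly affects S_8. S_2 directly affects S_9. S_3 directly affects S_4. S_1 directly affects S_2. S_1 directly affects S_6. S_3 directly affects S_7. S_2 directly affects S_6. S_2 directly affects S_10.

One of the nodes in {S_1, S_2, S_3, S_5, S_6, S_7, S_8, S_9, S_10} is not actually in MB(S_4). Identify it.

S_4's parents: S_3.
S_4's children: S_5, S_6, S_8, S_9.
Other parents of S_4's children:
  S_5: S_1
  S_6: S_1, S_2
  S_8: S_2, S_6, S_7
  S_9: S_2, S_6
MB(S_4) = {S_1, S_2, S_3, S_5, S_6, S_7, S_8, S_9}.
S_10 is neither a parent, child, nor co-parent of S_4, so it does not belong.

S_10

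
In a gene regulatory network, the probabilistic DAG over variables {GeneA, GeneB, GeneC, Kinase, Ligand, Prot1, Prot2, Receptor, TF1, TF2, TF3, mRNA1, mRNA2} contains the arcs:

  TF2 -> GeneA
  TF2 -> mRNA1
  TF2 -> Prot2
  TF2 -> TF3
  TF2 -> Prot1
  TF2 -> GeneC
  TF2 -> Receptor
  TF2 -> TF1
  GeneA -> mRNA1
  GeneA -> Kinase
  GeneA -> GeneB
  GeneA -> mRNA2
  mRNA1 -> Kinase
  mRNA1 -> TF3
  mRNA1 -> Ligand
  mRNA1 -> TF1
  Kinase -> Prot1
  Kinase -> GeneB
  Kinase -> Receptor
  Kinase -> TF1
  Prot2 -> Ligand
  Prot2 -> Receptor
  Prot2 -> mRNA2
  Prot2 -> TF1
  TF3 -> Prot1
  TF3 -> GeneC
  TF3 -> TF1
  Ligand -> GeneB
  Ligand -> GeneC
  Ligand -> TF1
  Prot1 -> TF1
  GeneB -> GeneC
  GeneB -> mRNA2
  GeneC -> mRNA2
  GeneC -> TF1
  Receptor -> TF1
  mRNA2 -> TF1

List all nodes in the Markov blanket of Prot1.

{GeneC, Kinase, Ligand, Prot2, Receptor, TF1, TF2, TF3, mRNA1, mRNA2}

Pa(Prot1) = {Kinase, TF2, TF3}.
Prot1's children: TF1.
Parents of each child, excluding Prot1:
  TF1's other parents are GeneC, Kinase, Ligand, Prot2, Receptor, TF2, TF3, mRNA1, mRNA2.
So the Markov blanket of Prot1 is {GeneC, Kinase, Ligand, Prot2, Receptor, TF1, TF2, TF3, mRNA1, mRNA2}.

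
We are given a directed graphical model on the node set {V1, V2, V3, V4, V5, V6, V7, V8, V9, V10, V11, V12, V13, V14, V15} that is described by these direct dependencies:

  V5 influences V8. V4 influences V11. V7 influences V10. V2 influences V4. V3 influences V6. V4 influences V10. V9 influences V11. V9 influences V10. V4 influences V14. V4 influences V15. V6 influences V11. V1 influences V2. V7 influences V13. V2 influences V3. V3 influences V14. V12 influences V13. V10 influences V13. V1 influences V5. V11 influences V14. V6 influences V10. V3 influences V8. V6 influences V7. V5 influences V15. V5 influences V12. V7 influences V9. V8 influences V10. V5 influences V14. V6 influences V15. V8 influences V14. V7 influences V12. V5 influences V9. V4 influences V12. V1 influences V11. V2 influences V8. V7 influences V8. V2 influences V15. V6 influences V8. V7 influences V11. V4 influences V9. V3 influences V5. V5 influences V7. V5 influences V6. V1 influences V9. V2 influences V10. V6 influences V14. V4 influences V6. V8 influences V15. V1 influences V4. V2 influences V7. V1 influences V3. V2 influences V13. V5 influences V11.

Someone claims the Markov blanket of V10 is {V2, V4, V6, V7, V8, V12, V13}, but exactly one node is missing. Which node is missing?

V9

By definition, MB(V10) is built from V10's parents, V10's children, and the co-parents of V10.
Parents of V10: V2, V4, V6, V7, V8, V9.
Ch(V10) = {V13}.
For each child, the remaining parents (spouses of V10):
  parents(V13) \ {V10} = {V2, V7, V12}.
MB(V10) = {V2, V4, V6, V7, V8, V9, V12, V13}.
Comparing with the claimed set, V9 is missing.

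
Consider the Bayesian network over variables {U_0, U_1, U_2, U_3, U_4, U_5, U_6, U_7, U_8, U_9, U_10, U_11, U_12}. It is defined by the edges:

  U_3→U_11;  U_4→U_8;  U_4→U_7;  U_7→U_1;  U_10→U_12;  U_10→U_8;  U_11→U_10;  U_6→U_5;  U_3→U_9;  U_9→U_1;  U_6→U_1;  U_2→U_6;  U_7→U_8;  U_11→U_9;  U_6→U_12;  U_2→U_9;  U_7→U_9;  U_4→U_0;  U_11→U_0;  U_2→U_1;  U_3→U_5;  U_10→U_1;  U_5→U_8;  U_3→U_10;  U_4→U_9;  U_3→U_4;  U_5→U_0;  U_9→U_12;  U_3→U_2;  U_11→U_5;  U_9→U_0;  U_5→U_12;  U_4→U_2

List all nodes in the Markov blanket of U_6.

The Markov blanket of a node is its parents, its children, and the other parents of its children.
U_6 has parent U_2.
U_6 has children U_1, U_5, U_12.
For each child, the remaining parents (spouses of U_6):
  U_5: U_3, U_11
  U_12: U_5, U_9, U_10
  U_1: U_2, U_7, U_9, U_10
So the Markov blanket of U_6 is {U_1, U_2, U_3, U_5, U_7, U_9, U_10, U_11, U_12}.

{U_1, U_2, U_3, U_5, U_7, U_9, U_10, U_11, U_12}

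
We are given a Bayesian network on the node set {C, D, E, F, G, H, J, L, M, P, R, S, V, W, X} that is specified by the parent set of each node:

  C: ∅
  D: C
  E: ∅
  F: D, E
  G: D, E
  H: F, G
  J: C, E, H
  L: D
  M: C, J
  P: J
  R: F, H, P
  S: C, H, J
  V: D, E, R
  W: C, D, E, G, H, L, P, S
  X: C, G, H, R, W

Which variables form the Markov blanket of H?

{C, D, E, F, G, J, L, P, R, S, W, X}

Pa(H) = {F, G}.
Children of H: J, R, S, W, X.
Co-parents of H (other parents of its children):
  J: C, E
  R: F, P
  S: C, J
  W: C, D, E, G, L, P, S
  X: C, G, R, W
MB(H) = {C, D, E, F, G, J, L, P, R, S, W, X}.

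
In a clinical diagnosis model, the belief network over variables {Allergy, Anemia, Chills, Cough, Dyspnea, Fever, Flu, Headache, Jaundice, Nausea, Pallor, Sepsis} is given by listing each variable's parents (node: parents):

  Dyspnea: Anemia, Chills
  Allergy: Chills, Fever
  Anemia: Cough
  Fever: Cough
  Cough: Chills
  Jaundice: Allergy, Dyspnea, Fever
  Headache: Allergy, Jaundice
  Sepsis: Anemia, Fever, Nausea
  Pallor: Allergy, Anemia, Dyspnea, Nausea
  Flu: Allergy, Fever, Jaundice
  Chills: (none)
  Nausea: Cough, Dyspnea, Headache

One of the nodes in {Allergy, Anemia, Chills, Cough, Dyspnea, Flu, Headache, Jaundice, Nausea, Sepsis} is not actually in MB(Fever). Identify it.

Headache

By definition, MB(Fever) is built from Fever's parents, Fever's children, and the co-parents of Fever.
Fever's parents: Cough.
Fever's children: Allergy, Flu, Jaundice, Sepsis.
Parents of each child, excluding Fever:
  Allergy: Chills
  Jaundice: Allergy, Dyspnea
  Sepsis: Anemia, Nausea
  Flu: Allergy, Jaundice
MB(Fever) = {Allergy, Anemia, Chills, Cough, Dyspnea, Flu, Jaundice, Nausea, Sepsis}.
Headache is neither a parent, child, nor co-parent of Fever, so it does not belong.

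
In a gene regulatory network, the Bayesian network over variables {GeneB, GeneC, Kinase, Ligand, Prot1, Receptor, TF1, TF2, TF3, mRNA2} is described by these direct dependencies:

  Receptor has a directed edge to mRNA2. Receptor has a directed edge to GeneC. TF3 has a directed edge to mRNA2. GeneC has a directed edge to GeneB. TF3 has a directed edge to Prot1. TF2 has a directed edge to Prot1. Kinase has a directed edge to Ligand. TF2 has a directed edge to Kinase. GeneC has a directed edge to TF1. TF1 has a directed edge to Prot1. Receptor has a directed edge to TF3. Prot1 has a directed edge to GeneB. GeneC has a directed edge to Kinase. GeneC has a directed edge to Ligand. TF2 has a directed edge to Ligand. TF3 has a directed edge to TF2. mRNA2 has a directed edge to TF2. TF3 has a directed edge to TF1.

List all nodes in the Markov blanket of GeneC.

{GeneB, Kinase, Ligand, Prot1, Receptor, TF1, TF2, TF3}

Pa(GeneC) = {Receptor}.
GeneC's children: GeneB, Kinase, Ligand, TF1.
Other parents of GeneC's children:
  parents(Kinase) \ {GeneC} = {TF2}.
  TF1's other parent is TF3.
  Ligand's other parents are Kinase, TF2.
  GeneB also has parent Prot1.
Union: {Receptor} ∪ {GeneB, Kinase, Ligand, TF1} ∪ {Kinase, Prot1, TF2, TF3} = {GeneB, Kinase, Ligand, Prot1, Receptor, TF1, TF2, TF3}.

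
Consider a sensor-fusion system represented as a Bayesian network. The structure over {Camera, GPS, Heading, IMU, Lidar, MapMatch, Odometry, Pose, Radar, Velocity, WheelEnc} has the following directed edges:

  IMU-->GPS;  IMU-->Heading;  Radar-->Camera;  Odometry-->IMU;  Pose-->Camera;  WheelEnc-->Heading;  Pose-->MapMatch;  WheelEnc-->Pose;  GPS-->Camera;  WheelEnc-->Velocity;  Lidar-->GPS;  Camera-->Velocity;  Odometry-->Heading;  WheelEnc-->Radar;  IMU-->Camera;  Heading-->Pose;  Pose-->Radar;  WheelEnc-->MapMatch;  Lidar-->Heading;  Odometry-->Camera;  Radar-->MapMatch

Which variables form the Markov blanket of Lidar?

Lidar's parents: none.
Ch(Lidar) = {GPS, Heading}.
For each child, the remaining parents (spouses of Lidar):
  parents(Heading) \ {Lidar} = {IMU, Odometry, WheelEnc}.
  GPS's other parent is IMU.
Union: {} ∪ {GPS, Heading} ∪ {IMU, Odometry, WheelEnc} = {GPS, Heading, IMU, Odometry, WheelEnc}.

{GPS, Heading, IMU, Odometry, WheelEnc}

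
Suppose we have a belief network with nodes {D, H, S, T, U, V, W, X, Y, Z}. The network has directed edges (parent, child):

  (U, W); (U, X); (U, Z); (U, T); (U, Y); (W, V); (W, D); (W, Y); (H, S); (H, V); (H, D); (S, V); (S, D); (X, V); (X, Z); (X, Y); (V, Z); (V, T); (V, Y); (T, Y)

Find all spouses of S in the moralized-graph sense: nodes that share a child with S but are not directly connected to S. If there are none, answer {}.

{W, X}

Children of S: D, V.
  V's other parents are H, W, X.
  parents(D) \ {S} = {H, W}.
Excluding nodes already adjacent to S (D, H, V), the co-parent-only contribution is {W, X}.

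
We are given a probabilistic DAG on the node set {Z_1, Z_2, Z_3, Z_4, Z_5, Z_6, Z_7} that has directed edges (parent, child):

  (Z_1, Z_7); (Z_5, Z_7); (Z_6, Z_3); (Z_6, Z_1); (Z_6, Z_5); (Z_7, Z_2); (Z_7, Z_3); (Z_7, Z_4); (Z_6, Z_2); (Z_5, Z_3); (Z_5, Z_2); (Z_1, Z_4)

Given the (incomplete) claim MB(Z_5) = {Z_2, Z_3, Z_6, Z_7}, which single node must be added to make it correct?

Recall MB(v) = parents ∪ children ∪ spouses, where spouses are the other parents of v's children.
Z_5's parents: Z_6.
Ch(Z_5) = {Z_2, Z_3, Z_7}.
For each child, the remaining parents (spouses of Z_5):
  parents(Z_7) \ {Z_5} = {Z_1}.
  Z_3 also has parents Z_6, Z_7.
  parents(Z_2) \ {Z_5} = {Z_6, Z_7}.
MB(Z_5) = {Z_1, Z_2, Z_3, Z_6, Z_7}.
Comparing with the claimed set, Z_1 is missing.

Z_1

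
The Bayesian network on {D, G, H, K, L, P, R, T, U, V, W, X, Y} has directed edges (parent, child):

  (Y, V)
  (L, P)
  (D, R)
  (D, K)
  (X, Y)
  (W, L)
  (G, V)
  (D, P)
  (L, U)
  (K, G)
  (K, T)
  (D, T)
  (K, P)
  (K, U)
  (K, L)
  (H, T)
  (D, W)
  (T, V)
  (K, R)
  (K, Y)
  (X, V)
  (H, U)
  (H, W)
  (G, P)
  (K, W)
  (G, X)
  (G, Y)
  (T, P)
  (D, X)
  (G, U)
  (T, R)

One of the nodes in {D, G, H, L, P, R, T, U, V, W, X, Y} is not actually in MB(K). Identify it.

By definition, MB(K) is built from K's parents, K's children, and the co-parents of K.
K's children: G, L, P, R, T, U, W, Y.
K's parents: D.
Parents of each child, excluding K:
  T's other parents are D, H.
  parents(W) \ {K} = {D, H}.
  parents(R) \ {K} = {D, T}.
  G has no other parent.
  parents(L) \ {K} = {W}.
  parents(Y) \ {K} = {G, X}.
  P also has parents D, G, L, T.
  parents(U) \ {K} = {G, H, L}.
MB(K) = {D, G, H, L, P, R, T, U, W, X, Y}.
V is neither a parent, child, nor co-parent of K, so it does not belong.

V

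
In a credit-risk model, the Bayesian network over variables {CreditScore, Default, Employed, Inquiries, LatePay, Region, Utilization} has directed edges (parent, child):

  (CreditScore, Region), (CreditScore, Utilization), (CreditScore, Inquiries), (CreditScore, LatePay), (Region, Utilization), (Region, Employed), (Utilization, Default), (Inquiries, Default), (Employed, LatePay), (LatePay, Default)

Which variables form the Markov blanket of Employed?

{CreditScore, LatePay, Region}

Recall MB(v) = parents ∪ children ∪ spouses, where spouses are the other parents of v's children.
Employed has child LatePay.
Employed's parents: Region.
Other parents of Employed's children:
  LatePay: CreditScore
MB(Employed) = {CreditScore, LatePay, Region}.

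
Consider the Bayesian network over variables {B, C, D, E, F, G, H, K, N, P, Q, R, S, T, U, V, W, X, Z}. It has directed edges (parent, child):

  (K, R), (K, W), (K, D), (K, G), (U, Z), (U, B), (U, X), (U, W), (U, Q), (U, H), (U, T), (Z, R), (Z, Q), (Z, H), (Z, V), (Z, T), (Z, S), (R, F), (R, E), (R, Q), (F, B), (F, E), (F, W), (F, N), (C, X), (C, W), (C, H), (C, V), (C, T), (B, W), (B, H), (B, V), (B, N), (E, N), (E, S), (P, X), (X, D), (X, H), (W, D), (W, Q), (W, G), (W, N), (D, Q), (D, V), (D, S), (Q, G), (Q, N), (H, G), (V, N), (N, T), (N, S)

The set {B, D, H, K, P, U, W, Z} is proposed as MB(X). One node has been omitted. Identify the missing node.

C

Pa(X) = {C, P, U}.
X has children D, H.
For each child, the remaining parents (spouses of X):
  D: K, W
  H: B, C, U, Z
MB(X) = {B, C, D, H, K, P, U, W, Z}.
Comparing with the claimed set, C is missing.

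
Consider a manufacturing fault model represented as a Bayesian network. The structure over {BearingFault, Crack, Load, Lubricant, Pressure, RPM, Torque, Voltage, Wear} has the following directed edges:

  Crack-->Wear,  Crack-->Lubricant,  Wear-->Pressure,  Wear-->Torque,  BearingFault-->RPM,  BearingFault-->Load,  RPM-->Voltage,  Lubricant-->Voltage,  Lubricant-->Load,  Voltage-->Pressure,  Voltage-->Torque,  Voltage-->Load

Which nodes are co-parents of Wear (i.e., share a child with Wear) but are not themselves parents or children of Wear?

{Voltage}

Children of Wear: Pressure, Torque.
  parents(Pressure) \ {Wear} = {Voltage}.
  Torque's other parent is Voltage.
Excluding nodes already adjacent to Wear (Crack, Pressure, Torque), the co-parent-only contribution is {Voltage}.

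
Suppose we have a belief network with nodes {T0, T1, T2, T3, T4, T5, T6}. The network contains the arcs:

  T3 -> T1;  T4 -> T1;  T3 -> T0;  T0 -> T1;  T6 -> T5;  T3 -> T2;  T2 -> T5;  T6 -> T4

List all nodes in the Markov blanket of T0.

{T1, T3, T4}

A node's Markov blanket = Pa ∪ Ch ∪ (parents of Ch other than the node itself).
Pa(T0) = {T3}.
Children of T0: T1.
For each child, the remaining parents (spouses of T0):
  T1: T3, T4
Union: {T3} ∪ {T1} ∪ {T3, T4} = {T1, T3, T4}.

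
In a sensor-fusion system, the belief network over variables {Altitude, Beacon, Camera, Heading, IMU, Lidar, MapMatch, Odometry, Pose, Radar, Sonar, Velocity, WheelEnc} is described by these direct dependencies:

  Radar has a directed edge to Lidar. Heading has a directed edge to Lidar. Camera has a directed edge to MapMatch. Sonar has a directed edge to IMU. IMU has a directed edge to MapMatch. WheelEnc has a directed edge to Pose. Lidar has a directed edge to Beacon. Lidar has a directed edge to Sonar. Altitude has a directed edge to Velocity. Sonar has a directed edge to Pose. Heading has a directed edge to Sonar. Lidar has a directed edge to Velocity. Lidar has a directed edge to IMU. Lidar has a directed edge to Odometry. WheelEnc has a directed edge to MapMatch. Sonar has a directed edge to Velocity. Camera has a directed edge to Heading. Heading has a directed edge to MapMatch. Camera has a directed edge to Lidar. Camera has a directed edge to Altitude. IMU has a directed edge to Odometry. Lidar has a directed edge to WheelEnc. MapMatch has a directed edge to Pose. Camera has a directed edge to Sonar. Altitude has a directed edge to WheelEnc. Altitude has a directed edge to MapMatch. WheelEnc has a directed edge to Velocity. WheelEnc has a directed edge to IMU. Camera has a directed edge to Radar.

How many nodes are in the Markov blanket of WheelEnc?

9

The Markov blanket of a node is its parents, its children, and the other parents of its children.
Pa(WheelEnc) = {Altitude, Lidar}.
WheelEnc has children IMU, MapMatch, Pose, Velocity.
Co-parents of WheelEnc (other parents of its children):
  parents(IMU) \ {WheelEnc} = {Lidar, Sonar}.
  MapMatch also has parents Altitude, Camera, Heading, IMU.
  Pose's other parents are MapMatch, Sonar.
  parents(Velocity) \ {WheelEnc} = {Altitude, Lidar, Sonar}.
MB(WheelEnc) = {Altitude, Camera, Heading, IMU, Lidar, MapMatch, Pose, Sonar, Velocity}, which has 9 nodes.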